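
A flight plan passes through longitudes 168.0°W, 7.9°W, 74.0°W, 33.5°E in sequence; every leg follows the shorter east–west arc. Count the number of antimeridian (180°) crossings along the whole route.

0

Leg 1: -168.0° → -7.9°, shortest Δλ = 160.1° (east) — does not cross 180°.
Leg 2: -7.9° → -74.0°, shortest Δλ = -66.1° (west) — does not cross 180°.
Leg 3: -74.0° → +33.5°, shortest Δλ = 107.5° (east) — does not cross 180°.
Total crossings: 0.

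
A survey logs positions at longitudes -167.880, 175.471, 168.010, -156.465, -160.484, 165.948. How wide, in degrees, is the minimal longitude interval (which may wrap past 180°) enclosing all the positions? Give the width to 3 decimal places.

37.587°

Sort the longitudes: -167.880°, -160.484°, -156.465°, +165.948°, +168.010°, +175.471°.
Eastward gaps between consecutive values (wrapping around): 7.396°, 4.019°, 322.413°, 2.062°, 7.461°, 16.649°.
Largest gap = 322.413° ⇒ minimal covering band is its complement: 360° − 322.413° = 37.587°.
Band runs from +165.948° eastward to -156.465°, crossing the antimeridian.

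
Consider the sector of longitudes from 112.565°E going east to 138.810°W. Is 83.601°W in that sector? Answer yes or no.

No

Band width going east from +112.565° to -138.810°: ((-138.810 − 112.565) mod 360) = 108.625°.
Offset of -83.601° east of the west edge: ((-83.601 − 112.565) mod 360) = 163.834°.
163.834° > 108.625° ⇒ outside.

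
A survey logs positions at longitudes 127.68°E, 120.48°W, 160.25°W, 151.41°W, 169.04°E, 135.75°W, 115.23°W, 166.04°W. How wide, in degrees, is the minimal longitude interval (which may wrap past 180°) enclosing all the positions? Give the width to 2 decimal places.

117.09°

Sort the longitudes: -166.04°, -160.25°, -151.41°, -135.75°, -120.48°, -115.23°, +127.68°, +169.04°.
Eastward gaps between consecutive values (wrapping around): 5.79°, 8.84°, 15.66°, 15.27°, 5.25°, 242.91°, 41.36°, 24.92°.
Largest gap = 242.91° ⇒ minimal covering band is its complement: 360° − 242.91° = 117.09°.
Band runs from +127.68° eastward to -115.23°, crossing the antimeridian.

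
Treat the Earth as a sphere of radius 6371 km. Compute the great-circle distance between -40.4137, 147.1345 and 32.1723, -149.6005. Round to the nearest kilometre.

Δλ = -149.6005 − 147.1345 = -296.7350°; wrapped into (−180°, 180°]: 63.2650°.
Δφ = 32.1723 − -40.4137 = 72.5860°.
a = sin²(Δφ/2) + cos φ₁ · cos φ₂ · sin²(Δλ/2) = 0.527637.
c = 2·atan2(√a, √(1−a)) = 1.62610 rad → d = 6371·c ≈ 10359.87 km.

10360 km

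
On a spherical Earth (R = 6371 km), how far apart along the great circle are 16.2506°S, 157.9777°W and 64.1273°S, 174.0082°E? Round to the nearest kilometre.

Δλ = 174.0082 − -157.9777 = 331.9859°; wrapped into (−180°, 180°]: -28.0141°.
Δφ = -64.1273 − -16.2506 = -47.8767°.
a = sin²(Δφ/2) + cos φ₁ · cos φ₂ · sin²(Δλ/2) = 0.189179.
c = 2·atan2(√a, √(1−a)) = 0.89996 rad → d = 6371·c ≈ 5733.64 km.

5734 km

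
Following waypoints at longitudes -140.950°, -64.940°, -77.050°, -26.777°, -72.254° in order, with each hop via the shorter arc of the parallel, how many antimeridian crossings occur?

Leg 1: -140.950° → -64.940°, shortest Δλ = 76.01° (east) — does not cross 180°.
Leg 2: -64.940° → -77.050°, shortest Δλ = -12.11° (west) — does not cross 180°.
Leg 3: -77.050° → -26.777°, shortest Δλ = 50.273° (east) — does not cross 180°.
Leg 4: -26.777° → -72.254°, shortest Δλ = -45.477° (west) — does not cross 180°.
Total crossings: 0.

0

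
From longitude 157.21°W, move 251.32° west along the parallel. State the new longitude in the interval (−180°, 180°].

Start at -157.21°; shift −251.32° → -408.53°.
-408.53° lies outside (−180°, 180°]; add 360° → -48.53°.

48.53°W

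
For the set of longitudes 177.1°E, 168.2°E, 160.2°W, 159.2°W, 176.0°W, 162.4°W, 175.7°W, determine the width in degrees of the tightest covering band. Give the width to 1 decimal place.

Sort the longitudes: -176.0°, -175.7°, -162.4°, -160.2°, -159.2°, +168.2°, +177.1°.
Eastward gaps between consecutive values (wrapping around): 0.3°, 13.3°, 2.2°, 1.0°, 327.4°, 8.9°, 6.9°.
Largest gap = 327.4° ⇒ minimal covering band is its complement: 360° − 327.4° = 32.6°.
Band runs from +168.2° eastward to -159.2°, crossing the antimeridian.

32.6°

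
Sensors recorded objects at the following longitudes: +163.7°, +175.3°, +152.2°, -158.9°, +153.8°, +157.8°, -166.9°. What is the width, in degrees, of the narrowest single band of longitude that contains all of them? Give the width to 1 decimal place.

48.9°

Sort the longitudes: -166.9°, -158.9°, +152.2°, +153.8°, +157.8°, +163.7°, +175.3°.
Eastward gaps between consecutive values (wrapping around): 8.0°, 311.1°, 1.6°, 4.0°, 5.9°, 11.6°, 17.8°.
Largest gap = 311.1° ⇒ minimal covering band is its complement: 360° − 311.1° = 48.9°.
Band runs from +152.2° eastward to -158.9°, crossing the antimeridian.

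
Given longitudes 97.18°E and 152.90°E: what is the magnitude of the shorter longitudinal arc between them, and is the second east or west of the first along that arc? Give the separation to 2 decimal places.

55.72° east

Raw difference: 152.90 − 97.18 = 55.72°.
Normalise into (−180°, 180°]: 55.72° stays 55.72°.
Positive ⇒ the second point lies to the east; separation 55.72°.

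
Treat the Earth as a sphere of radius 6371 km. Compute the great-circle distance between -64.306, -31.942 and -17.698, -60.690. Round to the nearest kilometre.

Δλ = -60.690 − -31.942 = -28.748°.
Δφ = -17.698 − -64.306 = 46.608°.
a = sin²(Δφ/2) + cos φ₁ · cos φ₂ · sin²(Δλ/2) = 0.181962.
c = 2·atan2(√a, √(1−a)) = 0.88139 rad → d = 6371·c ≈ 5615.37 km.

5615 km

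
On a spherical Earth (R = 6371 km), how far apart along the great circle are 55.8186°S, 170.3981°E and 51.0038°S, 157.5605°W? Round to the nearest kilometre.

2169 km

Δλ = -157.5605 − 170.3981 = -327.9586°; wrapped into (−180°, 180°]: 32.0414°.
Δφ = -51.0038 − -55.8186 = 4.8148°.
a = sin²(Δφ/2) + cos φ₁ · cos φ₂ · sin²(Δλ/2) = 0.028692.
c = 2·atan2(√a, √(1−a)) = 0.34042 rad → d = 6371·c ≈ 2168.79 km.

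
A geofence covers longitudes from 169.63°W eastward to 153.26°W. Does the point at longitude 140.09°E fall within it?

No

Band width going east from -169.63° to -153.26°: ((-153.26 − -169.63) mod 360) = 16.37°.
Offset of +140.09° east of the west edge: ((140.09 − -169.63) mod 360) = 309.72°.
309.72° > 16.37° ⇒ outside.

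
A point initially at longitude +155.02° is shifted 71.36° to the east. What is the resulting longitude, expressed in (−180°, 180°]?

-133.62°

Start at +155.02°; shift +71.36° → +226.38°.
+226.38° lies outside (−180°, 180°]; subtract 360° → -133.62°.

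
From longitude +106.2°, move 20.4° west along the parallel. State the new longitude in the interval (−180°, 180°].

Start at +106.2°; shift −20.4° → +85.8°.
+85.8° already lies in (−180°, 180°].

+85.8°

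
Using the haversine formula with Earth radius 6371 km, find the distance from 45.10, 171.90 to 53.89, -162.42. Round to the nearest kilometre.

2080 km

Δλ = -162.42 − 171.90 = -334.32°; wrapped into (−180°, 180°]: 25.68°.
Δφ = 53.89 − 45.10 = 8.79°.
a = sin²(Δφ/2) + cos φ₁ · cos φ₂ · sin²(Δλ/2) = 0.026417.
c = 2·atan2(√a, √(1−a)) = 0.32651 rad → d = 6371·c ≈ 2080.22 km.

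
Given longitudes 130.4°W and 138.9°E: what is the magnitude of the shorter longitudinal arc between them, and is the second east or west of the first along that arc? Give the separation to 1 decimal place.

Raw difference: 138.9 − -130.4 = 269.3°.
Normalise into (−180°, 180°]: 269.3° − 360° = -90.7°.
Negative ⇒ the second point lies to the west; separation 90.7°.

90.7° west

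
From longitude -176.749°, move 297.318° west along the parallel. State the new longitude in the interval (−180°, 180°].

-114.067°

Start at -176.749°; shift −297.318° → -474.067°.
-474.067° lies outside (−180°, 180°]; add 360° → -114.067°.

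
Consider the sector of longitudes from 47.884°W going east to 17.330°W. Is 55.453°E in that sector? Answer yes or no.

Band width going east from -47.884° to -17.330°: ((-17.330 − -47.884) mod 360) = 30.554°.
Offset of +55.453° east of the west edge: ((55.453 − -47.884) mod 360) = 103.337°.
103.337° > 30.554° ⇒ outside.

No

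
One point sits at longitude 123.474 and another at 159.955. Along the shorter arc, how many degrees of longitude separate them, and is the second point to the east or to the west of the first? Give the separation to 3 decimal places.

36.481° east

Raw difference: 159.955 − 123.474 = 36.481°.
Normalise into (−180°, 180°]: 36.481° stays 36.481°.
Positive ⇒ the second point lies to the east; separation 36.481°.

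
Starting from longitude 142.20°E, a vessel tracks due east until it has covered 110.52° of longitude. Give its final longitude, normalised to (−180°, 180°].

107.28°W

Start at +142.20°; shift +110.52° → +252.72°.
+252.72° lies outside (−180°, 180°]; subtract 360° → -107.28°.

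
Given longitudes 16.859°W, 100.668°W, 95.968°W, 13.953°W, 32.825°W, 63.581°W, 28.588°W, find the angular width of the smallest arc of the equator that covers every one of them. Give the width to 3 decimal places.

Sort the longitudes: -100.668°, -95.968°, -63.581°, -32.825°, -28.588°, -16.859°, -13.953°.
Eastward gaps between consecutive values (wrapping around): 4.700°, 32.387°, 30.756°, 4.237°, 11.729°, 2.906°, 273.285°.
Largest gap = 273.285° ⇒ minimal covering band is its complement: 360° − 273.285° = 86.715°.
Band runs from -100.668° eastward to -13.953°.

86.715°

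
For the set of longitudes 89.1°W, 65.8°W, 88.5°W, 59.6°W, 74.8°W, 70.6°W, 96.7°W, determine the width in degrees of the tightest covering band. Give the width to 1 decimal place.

37.1°

Sort the longitudes: -96.7°, -89.1°, -88.5°, -74.8°, -70.6°, -65.8°, -59.6°.
Eastward gaps between consecutive values (wrapping around): 7.6°, 0.6°, 13.7°, 4.2°, 4.8°, 6.2°, 322.9°.
Largest gap = 322.9° ⇒ minimal covering band is its complement: 360° − 322.9° = 37.1°.
Band runs from -96.7° eastward to -59.6°.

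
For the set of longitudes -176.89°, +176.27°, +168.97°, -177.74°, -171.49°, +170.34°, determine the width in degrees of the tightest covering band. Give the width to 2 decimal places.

Sort the longitudes: -177.74°, -176.89°, -171.49°, +168.97°, +170.34°, +176.27°.
Eastward gaps between consecutive values (wrapping around): 0.85°, 5.40°, 340.46°, 1.37°, 5.93°, 5.99°.
Largest gap = 340.46° ⇒ minimal covering band is its complement: 360° − 340.46° = 19.54°.
Band runs from +168.97° eastward to -171.49°, crossing the antimeridian.

19.54°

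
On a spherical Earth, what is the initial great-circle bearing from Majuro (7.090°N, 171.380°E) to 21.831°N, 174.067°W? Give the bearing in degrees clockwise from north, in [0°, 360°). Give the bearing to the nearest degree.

Δλ = -174.067 − 171.380 = -345.447°; wrapped into (−180°, 180°]: 14.553°.
θ = atan2( sin Δλ · cos φ₂ , cos φ₁ · sin φ₂ − sin φ₁ · cos φ₂ · cos Δλ )
  = atan2(0.23326, 0.25813) = 42.102° → normalised to [0°, 360°): 42.102°.

42°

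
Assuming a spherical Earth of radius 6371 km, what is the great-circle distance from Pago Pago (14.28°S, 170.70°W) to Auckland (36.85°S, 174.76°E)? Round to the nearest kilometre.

2894 km

Δλ = 174.76 − -170.70 = 345.46°; wrapped into (−180°, 180°]: -14.54°.
Δφ = -36.85 − -14.28 = -22.57°.
a = sin²(Δφ/2) + cos φ₁ · cos φ₂ · sin²(Δλ/2) = 0.050713.
c = 2·atan2(√a, √(1−a)) = 0.45429 rad → d = 6371·c ≈ 2894.26 km.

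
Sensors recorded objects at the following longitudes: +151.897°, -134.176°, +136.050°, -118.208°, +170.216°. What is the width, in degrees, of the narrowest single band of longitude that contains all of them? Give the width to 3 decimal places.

105.742°

Sort the longitudes: -134.176°, -118.208°, +136.050°, +151.897°, +170.216°.
Eastward gaps between consecutive values (wrapping around): 15.968°, 254.258°, 15.847°, 18.319°, 55.608°.
Largest gap = 254.258° ⇒ minimal covering band is its complement: 360° − 254.258° = 105.742°.
Band runs from +136.050° eastward to -118.208°, crossing the antimeridian.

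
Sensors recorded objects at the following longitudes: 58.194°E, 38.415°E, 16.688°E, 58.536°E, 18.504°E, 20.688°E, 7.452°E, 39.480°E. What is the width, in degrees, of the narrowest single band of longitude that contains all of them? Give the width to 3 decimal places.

51.084°

Sort the longitudes: +7.452°, +16.688°, +18.504°, +20.688°, +38.415°, +39.480°, +58.194°, +58.536°.
Eastward gaps between consecutive values (wrapping around): 9.236°, 1.816°, 2.184°, 17.727°, 1.065°, 18.714°, 0.342°, 308.916°.
Largest gap = 308.916° ⇒ minimal covering band is its complement: 360° − 308.916° = 51.084°.
Band runs from +7.452° eastward to +58.536°.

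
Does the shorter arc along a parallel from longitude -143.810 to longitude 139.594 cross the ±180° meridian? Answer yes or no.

Naïve |139.594 − -143.810| = 283.404° > 180°, so the shorter arc goes the other way round — across 180°.
Signed shortest Δλ = ((139.594 − -143.810 + 180) mod 360) − 180 = -76.596°.
Going west by 76.596° from -143.810° passes through 180° before reaching +139.594°.

Yes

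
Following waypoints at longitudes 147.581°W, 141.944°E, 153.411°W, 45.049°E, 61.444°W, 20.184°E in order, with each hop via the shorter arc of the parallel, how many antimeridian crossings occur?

Leg 1: -147.581° → +141.944°, shortest Δλ = -70.475° (west) — crosses 180°.
Leg 2: +141.944° → -153.411°, shortest Δλ = 64.645° (east) — crosses 180°.
Leg 3: -153.411° → +45.049°, shortest Δλ = -161.54° (west) — crosses 180°.
Leg 4: +45.049° → -61.444°, shortest Δλ = -106.493° (west) — does not cross 180°.
Leg 5: -61.444° → +20.184°, shortest Δλ = 81.628° (east) — does not cross 180°.
Total crossings: 3.

3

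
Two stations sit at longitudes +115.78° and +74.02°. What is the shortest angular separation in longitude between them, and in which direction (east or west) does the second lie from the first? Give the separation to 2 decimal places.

41.76° west

Raw difference: 74.02 − 115.78 = -41.76°.
Normalise into (−180°, 180°]: -41.76° stays -41.76°.
Negative ⇒ the second point lies to the west; separation 41.76°.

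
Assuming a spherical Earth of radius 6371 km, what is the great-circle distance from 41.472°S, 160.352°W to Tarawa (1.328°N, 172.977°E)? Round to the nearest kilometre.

Δλ = 172.977 − -160.352 = 333.329°; wrapped into (−180°, 180°]: -26.671°.
Δφ = 1.328 − -41.472 = 42.800°.
a = sin²(Δφ/2) + cos φ₁ · cos φ₂ · sin²(Δλ/2) = 0.172987.
c = 2·atan2(√a, √(1−a)) = 0.85790 rad → d = 6371·c ≈ 5465.69 km.

5466 km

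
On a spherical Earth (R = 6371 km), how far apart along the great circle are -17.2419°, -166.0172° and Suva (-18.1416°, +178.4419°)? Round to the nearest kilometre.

Δλ = 178.4419 − -166.0172 = 344.4591°; wrapped into (−180°, 180°]: -15.5409°.
Δφ = -18.1416 − -17.2419 = -0.8997°.
a = sin²(Δφ/2) + cos φ₁ · cos φ₂ · sin²(Δλ/2) = 0.016653.
c = 2·atan2(√a, √(1−a)) = 0.25881 rad → d = 6371·c ≈ 1648.89 km.

1649 km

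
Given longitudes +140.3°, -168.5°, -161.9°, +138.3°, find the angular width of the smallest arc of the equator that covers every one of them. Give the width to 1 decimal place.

59.8°

Sort the longitudes: -168.5°, -161.9°, +138.3°, +140.3°.
Eastward gaps between consecutive values (wrapping around): 6.6°, 300.2°, 2.0°, 51.2°.
Largest gap = 300.2° ⇒ minimal covering band is its complement: 360° − 300.2° = 59.8°.
Band runs from +138.3° eastward to -161.9°, crossing the antimeridian.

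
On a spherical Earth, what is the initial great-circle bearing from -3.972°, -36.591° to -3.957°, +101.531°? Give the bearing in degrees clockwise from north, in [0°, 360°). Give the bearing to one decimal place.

Δλ = 101.531 − -36.591 = 138.122°.
θ = atan2( sin Δλ · cos φ₂ , cos φ₁ · sin φ₂ − sin φ₁ · cos φ₂ · cos Δλ )
  = atan2(0.66596, -0.12029) = 100.239° → normalised to [0°, 360°): 100.239°.

100.2°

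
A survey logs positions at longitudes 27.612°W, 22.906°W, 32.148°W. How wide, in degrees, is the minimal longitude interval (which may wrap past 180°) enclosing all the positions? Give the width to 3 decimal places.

Sort the longitudes: -32.148°, -27.612°, -22.906°.
Eastward gaps between consecutive values (wrapping around): 4.536°, 4.706°, 350.758°.
Largest gap = 350.758° ⇒ minimal covering band is its complement: 360° − 350.758° = 9.242°.
Band runs from -32.148° eastward to -22.906°.

9.242°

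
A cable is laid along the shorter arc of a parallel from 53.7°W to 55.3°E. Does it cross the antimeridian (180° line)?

Signed shortest Δλ = ((55.3 − -53.7 + 180) mod 360) − 180 = 109.0°.
Going east by 109.0° from -53.7° reaches +55.3° without touching 180°.

No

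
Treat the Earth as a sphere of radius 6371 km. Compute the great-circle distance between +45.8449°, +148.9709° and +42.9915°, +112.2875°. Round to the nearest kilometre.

Δλ = 112.2875 − 148.9709 = -36.6834°.
Δφ = 42.9915 − 45.8449 = -2.8534°.
a = sin²(Δφ/2) + cos φ₁ · cos φ₂ · sin²(Δλ/2) = 0.051077.
c = 2·atan2(√a, √(1−a)) = 0.45594 rad → d = 6371·c ≈ 2904.81 km.

2905 km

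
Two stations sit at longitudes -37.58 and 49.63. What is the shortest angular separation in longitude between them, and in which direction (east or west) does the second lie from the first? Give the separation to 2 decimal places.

Raw difference: 49.63 − -37.58 = 87.21°.
Normalise into (−180°, 180°]: 87.21° stays 87.21°.
Positive ⇒ the second point lies to the east; separation 87.21°.

87.21° east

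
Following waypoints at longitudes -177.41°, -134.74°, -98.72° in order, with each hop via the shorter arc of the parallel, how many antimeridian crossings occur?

0

Leg 1: -177.41° → -134.74°, shortest Δλ = 42.67° (east) — does not cross 180°.
Leg 2: -134.74° → -98.72°, shortest Δλ = 36.02° (east) — does not cross 180°.
Total crossings: 0.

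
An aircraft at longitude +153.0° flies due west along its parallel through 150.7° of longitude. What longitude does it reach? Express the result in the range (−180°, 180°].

+2.3°

Start at +153.0°; shift −150.7° → +2.3°.
+2.3° already lies in (−180°, 180°].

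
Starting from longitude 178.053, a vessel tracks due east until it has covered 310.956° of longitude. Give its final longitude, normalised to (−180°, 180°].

+129.009°

Start at +178.053°; shift +310.956° → +489.009°.
+489.009° lies outside (−180°, 180°]; subtract 360° → +129.009°.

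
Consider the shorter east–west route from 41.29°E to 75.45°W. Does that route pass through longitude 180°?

No

Signed shortest Δλ = ((-75.45 − 41.29 + 180) mod 360) − 180 = -116.74°.
Going west by 116.74° from +41.29° reaches -75.45° without touching 180°.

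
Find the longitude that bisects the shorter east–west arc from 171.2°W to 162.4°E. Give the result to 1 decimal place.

175.6°E

Signed shortest Δλ from -171.2° to +162.4° is -26.4°.
Midpoint longitude = -171.2° + (-26.4°)/2 = -171.2° − 13.2° = -184.4°.
Normalise into (−180°, 180°]: +175.6°.
(The naïve average (-171.2 + +162.4)/2 = -4.4° is on the wrong side of the globe.)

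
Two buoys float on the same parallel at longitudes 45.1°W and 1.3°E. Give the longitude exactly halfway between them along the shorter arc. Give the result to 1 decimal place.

Signed shortest Δλ from -45.1° to +1.3° is +46.4°.
Midpoint longitude = -45.1° + (+46.4°)/2 = -45.1° + 23.2° = -21.9°.

21.9°W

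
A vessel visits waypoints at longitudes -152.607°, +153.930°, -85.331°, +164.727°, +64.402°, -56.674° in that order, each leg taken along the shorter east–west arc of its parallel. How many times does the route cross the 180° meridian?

3

Leg 1: -152.607° → +153.930°, shortest Δλ = -53.463° (west) — crosses 180°.
Leg 2: +153.930° → -85.331°, shortest Δλ = 120.739° (east) — crosses 180°.
Leg 3: -85.331° → +164.727°, shortest Δλ = -109.942° (west) — crosses 180°.
Leg 4: +164.727° → +64.402°, shortest Δλ = -100.325° (west) — does not cross 180°.
Leg 5: +64.402° → -56.674°, shortest Δλ = -121.076° (west) — does not cross 180°.
Total crossings: 3.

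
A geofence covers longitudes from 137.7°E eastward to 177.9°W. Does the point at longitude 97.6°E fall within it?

Band width going east from +137.7° to -177.9°: ((-177.9 − 137.7) mod 360) = 44.4°.
Offset of +97.6° east of the west edge: ((97.6 − 137.7) mod 360) = 319.9°.
319.9° > 44.4° ⇒ outside.

No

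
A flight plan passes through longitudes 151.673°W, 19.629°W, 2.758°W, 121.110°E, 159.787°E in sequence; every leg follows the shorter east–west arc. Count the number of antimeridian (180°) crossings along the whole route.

0

Leg 1: -151.673° → -19.629°, shortest Δλ = 132.044° (east) — does not cross 180°.
Leg 2: -19.629° → -2.758°, shortest Δλ = 16.871° (east) — does not cross 180°.
Leg 3: -2.758° → +121.110°, shortest Δλ = 123.868° (east) — does not cross 180°.
Leg 4: +121.110° → +159.787°, shortest Δλ = 38.677° (east) — does not cross 180°.
Total crossings: 0.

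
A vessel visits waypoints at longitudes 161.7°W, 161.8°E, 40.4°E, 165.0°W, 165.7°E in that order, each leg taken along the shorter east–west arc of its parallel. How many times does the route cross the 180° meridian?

Leg 1: -161.7° → +161.8°, shortest Δλ = -36.5° (west) — crosses 180°.
Leg 2: +161.8° → +40.4°, shortest Δλ = -121.4° (west) — does not cross 180°.
Leg 3: +40.4° → -165.0°, shortest Δλ = 154.6° (east) — crosses 180°.
Leg 4: -165.0° → +165.7°, shortest Δλ = -29.3° (west) — crosses 180°.
Total crossings: 3.

3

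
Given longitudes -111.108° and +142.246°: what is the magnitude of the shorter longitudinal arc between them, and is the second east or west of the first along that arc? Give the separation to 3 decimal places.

106.646° west

Raw difference: 142.246 − -111.108 = 253.354°.
Normalise into (−180°, 180°]: 253.354° − 360° = -106.646°.
Negative ⇒ the second point lies to the west; separation 106.646°.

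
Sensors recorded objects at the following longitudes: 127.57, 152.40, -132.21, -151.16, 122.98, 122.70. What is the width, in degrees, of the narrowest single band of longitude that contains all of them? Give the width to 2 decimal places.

Sort the longitudes: -151.16°, -132.21°, +122.70°, +122.98°, +127.57°, +152.40°.
Eastward gaps between consecutive values (wrapping around): 18.95°, 254.91°, 0.28°, 4.59°, 24.83°, 56.44°.
Largest gap = 254.91° ⇒ minimal covering band is its complement: 360° − 254.91° = 105.09°.
Band runs from +122.70° eastward to -132.21°, crossing the antimeridian.

105.09°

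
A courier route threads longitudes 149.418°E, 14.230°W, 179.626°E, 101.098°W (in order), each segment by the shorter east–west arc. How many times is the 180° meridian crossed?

2

Leg 1: +149.418° → -14.230°, shortest Δλ = -163.648° (west) — does not cross 180°.
Leg 2: -14.230° → +179.626°, shortest Δλ = -166.144° (west) — crosses 180°.
Leg 3: +179.626° → -101.098°, shortest Δλ = 79.276° (east) — crosses 180°.
Total crossings: 2.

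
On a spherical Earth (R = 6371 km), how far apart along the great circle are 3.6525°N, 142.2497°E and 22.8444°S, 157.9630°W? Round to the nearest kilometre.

Δλ = -157.9630 − 142.2497 = -300.2127°; wrapped into (−180°, 180°]: 59.7873°.
Δφ = -22.8444 − 3.6525 = -26.4969°.
a = sin²(Δφ/2) + cos φ₁ · cos φ₂ · sin²(Δλ/2) = 0.280967.
c = 2·atan2(√a, √(1−a)) = 1.11735 rad → d = 6371·c ≈ 7118.63 km.

7119 km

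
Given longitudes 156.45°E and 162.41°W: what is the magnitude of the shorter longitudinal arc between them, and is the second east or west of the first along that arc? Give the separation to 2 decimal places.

41.14° east

Raw difference: -162.41 − 156.45 = -318.86°.
Normalise into (−180°, 180°]: -318.86° + 360° = 41.14°.
Positive ⇒ the second point lies to the east; separation 41.14°.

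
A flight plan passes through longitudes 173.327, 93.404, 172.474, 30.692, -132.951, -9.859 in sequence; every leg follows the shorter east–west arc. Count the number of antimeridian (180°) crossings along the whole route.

Leg 1: +173.327° → +93.404°, shortest Δλ = -79.923° (west) — does not cross 180°.
Leg 2: +93.404° → +172.474°, shortest Δλ = 79.07° (east) — does not cross 180°.
Leg 3: +172.474° → +30.692°, shortest Δλ = -141.782° (west) — does not cross 180°.
Leg 4: +30.692° → -132.951°, shortest Δλ = -163.643° (west) — does not cross 180°.
Leg 5: -132.951° → -9.859°, shortest Δλ = 123.092° (east) — does not cross 180°.
Total crossings: 0.

0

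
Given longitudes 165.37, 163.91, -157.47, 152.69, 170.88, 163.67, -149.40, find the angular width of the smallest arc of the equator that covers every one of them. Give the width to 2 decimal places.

57.91°

Sort the longitudes: -157.47°, -149.40°, +152.69°, +163.67°, +163.91°, +165.37°, +170.88°.
Eastward gaps between consecutive values (wrapping around): 8.07°, 302.09°, 10.98°, 0.24°, 1.46°, 5.51°, 31.65°.
Largest gap = 302.09° ⇒ minimal covering band is its complement: 360° − 302.09° = 57.91°.
Band runs from +152.69° eastward to -149.40°, crossing the antimeridian.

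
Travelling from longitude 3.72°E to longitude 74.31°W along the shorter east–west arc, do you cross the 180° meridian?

Signed shortest Δλ = ((-74.31 − 3.72 + 180) mod 360) − 180 = -78.03°.
Going west by 78.03° from +3.72° reaches -74.31° without touching 180°.

No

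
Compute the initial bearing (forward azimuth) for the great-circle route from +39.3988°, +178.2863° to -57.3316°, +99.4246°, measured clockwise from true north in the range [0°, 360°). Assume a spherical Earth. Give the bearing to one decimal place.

216.5°

Δλ = 99.4246 − 178.2863 = -78.8617°.
θ = atan2( sin Δλ · cos φ₂ , cos φ₁ · sin φ₂ − sin φ₁ · cos φ₂ · cos Δλ )
  = atan2(-0.52961, -0.71669) = -143.537° → normalised to [0°, 360°): 216.463°.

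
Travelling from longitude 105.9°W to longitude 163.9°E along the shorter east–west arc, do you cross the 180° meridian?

Naïve |163.9 − -105.9| = 269.8° > 180°, so the shorter arc goes the other way round — across 180°.
Signed shortest Δλ = ((163.9 − -105.9 + 180) mod 360) − 180 = -90.2°.
Going west by 90.2° from -105.9° passes through 180° before reaching +163.9°.

Yes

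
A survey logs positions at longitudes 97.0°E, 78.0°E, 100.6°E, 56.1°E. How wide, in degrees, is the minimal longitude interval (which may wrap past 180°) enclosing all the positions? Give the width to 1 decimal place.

44.5°

Sort the longitudes: +56.1°, +78.0°, +97.0°, +100.6°.
Eastward gaps between consecutive values (wrapping around): 21.9°, 19.0°, 3.6°, 315.5°.
Largest gap = 315.5° ⇒ minimal covering band is its complement: 360° − 315.5° = 44.5°.
Band runs from +56.1° eastward to +100.6°.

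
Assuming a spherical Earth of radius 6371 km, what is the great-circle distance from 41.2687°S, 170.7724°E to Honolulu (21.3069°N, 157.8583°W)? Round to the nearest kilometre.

Δλ = -157.8583 − 170.7724 = -328.6307°; wrapped into (−180°, 180°]: 31.3693°.
Δφ = 21.3069 − -41.2687 = 62.5756°.
a = sin²(Δφ/2) + cos φ₁ · cos φ₂ · sin²(Δλ/2) = 0.320889.
c = 2·atan2(√a, √(1−a)) = 1.20443 rad → d = 6371·c ≈ 7673.44 km.

7673 km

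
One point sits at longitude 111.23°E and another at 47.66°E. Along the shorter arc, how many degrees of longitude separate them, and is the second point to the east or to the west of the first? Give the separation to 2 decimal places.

Raw difference: 47.66 − 111.23 = -63.57°.
Normalise into (−180°, 180°]: -63.57° stays -63.57°.
Negative ⇒ the second point lies to the west; separation 63.57°.

63.57° west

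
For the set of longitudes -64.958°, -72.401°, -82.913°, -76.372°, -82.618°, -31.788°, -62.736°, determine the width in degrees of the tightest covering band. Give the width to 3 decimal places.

51.125°

Sort the longitudes: -82.913°, -82.618°, -76.372°, -72.401°, -64.958°, -62.736°, -31.788°.
Eastward gaps between consecutive values (wrapping around): 0.295°, 6.246°, 3.971°, 7.443°, 2.222°, 30.948°, 308.875°.
Largest gap = 308.875° ⇒ minimal covering band is its complement: 360° − 308.875° = 51.125°.
Band runs from -82.913° eastward to -31.788°.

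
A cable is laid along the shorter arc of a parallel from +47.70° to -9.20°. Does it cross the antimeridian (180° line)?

No

Signed shortest Δλ = ((-9.20 − 47.70 + 180) mod 360) − 180 = -56.9°.
Going west by 56.9° from +47.70° reaches -9.20° without touching 180°.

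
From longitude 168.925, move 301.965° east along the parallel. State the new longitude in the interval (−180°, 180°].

Start at +168.925°; shift +301.965° → +470.890°.
+470.890° lies outside (−180°, 180°]; subtract 360° → +110.890°.

+110.890°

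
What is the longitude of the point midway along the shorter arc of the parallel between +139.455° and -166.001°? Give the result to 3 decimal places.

Signed shortest Δλ from +139.455° to -166.001° is +54.544°.
Midpoint longitude = +139.455° + (+54.544°)/2 = +139.455° + 27.272° = +166.727°.
(The naïve average (+139.455 + -166.001)/2 = -13.273° is on the wrong side of the globe.)

+166.727°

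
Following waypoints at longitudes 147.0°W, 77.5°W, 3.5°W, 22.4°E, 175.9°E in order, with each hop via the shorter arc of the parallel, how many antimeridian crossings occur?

Leg 1: -147.0° → -77.5°, shortest Δλ = 69.5° (east) — does not cross 180°.
Leg 2: -77.5° → -3.5°, shortest Δλ = 74.0° (east) — does not cross 180°.
Leg 3: -3.5° → +22.4°, shortest Δλ = 25.9° (east) — does not cross 180°.
Leg 4: +22.4° → +175.9°, shortest Δλ = 153.5° (east) — does not cross 180°.
Total crossings: 0.

0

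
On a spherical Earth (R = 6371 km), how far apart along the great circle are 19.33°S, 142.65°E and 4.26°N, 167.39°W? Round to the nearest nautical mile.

3272 nmi

Δλ = -167.39 − 142.65 = -310.04°; wrapped into (−180°, 180°]: 49.96°.
Δφ = 4.26 − -19.33 = 23.59°.
a = sin²(Δφ/2) + cos φ₁ · cos φ₂ · sin²(Δλ/2) = 0.209604.
c = 2·atan2(√a, √(1−a)) = 0.95110 rad → d = 6371·c ≈ 6059.43 km ≈ 3271.83 nmi.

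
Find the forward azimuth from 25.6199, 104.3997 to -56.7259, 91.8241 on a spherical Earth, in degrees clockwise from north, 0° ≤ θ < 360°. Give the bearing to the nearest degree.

187°

Δλ = 91.8241 − 104.3997 = -12.5756°.
θ = atan2( sin Δλ · cos φ₂ , cos φ₁ · sin φ₂ − sin φ₁ · cos φ₂ · cos Δλ )
  = atan2(-0.11946, -0.98540) = -173.088° → normalised to [0°, 360°): 186.912°.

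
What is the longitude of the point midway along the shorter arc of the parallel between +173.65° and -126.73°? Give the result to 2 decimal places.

-156.54°

Signed shortest Δλ from +173.65° to -126.73° is +59.62°.
Midpoint longitude = +173.65° + (+59.62°)/2 = +173.65° + 29.81° = +203.46°.
Normalise into (−180°, 180°]: -156.54°.
(The naïve average (+173.65 + -126.73)/2 = 23.46° is on the wrong side of the globe.)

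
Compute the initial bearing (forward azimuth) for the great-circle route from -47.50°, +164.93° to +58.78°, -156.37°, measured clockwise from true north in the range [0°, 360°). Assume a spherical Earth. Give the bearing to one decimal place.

Δλ = -156.37 − 164.93 = -321.30°; wrapped into (−180°, 180°]: 38.70°.
θ = atan2( sin Δλ · cos φ₂ , cos φ₁ · sin φ₂ − sin φ₁ · cos φ₂ · cos Δλ )
  = atan2(0.32408, 0.87599) = 20.302° → normalised to [0°, 360°): 20.302°.

20.3°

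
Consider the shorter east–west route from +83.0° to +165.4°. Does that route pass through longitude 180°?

Signed shortest Δλ = ((165.4 − 83.0 + 180) mod 360) − 180 = 82.4°.
Going east by 82.4° from +83.0° reaches +165.4° without touching 180°.

No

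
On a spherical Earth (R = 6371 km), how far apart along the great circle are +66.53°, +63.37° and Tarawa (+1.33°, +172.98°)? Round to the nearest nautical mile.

Δλ = 172.98 − 63.37 = 109.61°.
Δφ = 1.33 − 66.53 = -65.20°.
a = sin²(Δφ/2) + cos φ₁ · cos φ₂ · sin²(Δλ/2) = 0.556169.
c = 2·atan2(√a, √(1−a)) = 1.68337 rad → d = 6371·c ≈ 10724.77 km ≈ 5790.91 nmi.

5791 nmi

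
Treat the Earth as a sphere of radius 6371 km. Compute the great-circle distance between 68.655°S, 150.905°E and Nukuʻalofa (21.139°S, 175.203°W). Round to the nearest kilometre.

5766 km

Δλ = -175.203 − 150.905 = -326.108°; wrapped into (−180°, 180°]: 33.892°.
Δφ = -21.139 − -68.655 = 47.516°.
a = sin²(Δφ/2) + cos φ₁ · cos φ₂ · sin²(Δλ/2) = 0.191149.
c = 2·atan2(√a, √(1−a)) = 0.90498 rad → d = 6371·c ≈ 5765.62 km.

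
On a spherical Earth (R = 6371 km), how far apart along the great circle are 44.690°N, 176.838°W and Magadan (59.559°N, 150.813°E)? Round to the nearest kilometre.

Δλ = 150.813 − -176.838 = 327.651°; wrapped into (−180°, 180°]: -32.349°.
Δφ = 59.559 − 44.690 = 14.869°.
a = sin²(Δφ/2) + cos φ₁ · cos φ₂ · sin²(Δλ/2) = 0.044692.
c = 2·atan2(√a, √(1−a)) = 0.42603 rad → d = 6371·c ≈ 2714.21 km.

2714 km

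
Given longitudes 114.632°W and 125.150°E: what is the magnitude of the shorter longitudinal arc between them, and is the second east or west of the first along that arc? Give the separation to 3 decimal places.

Raw difference: 125.150 − -114.632 = 239.782°.
Normalise into (−180°, 180°]: 239.782° − 360° = -120.218°.
Negative ⇒ the second point lies to the west; separation 120.218°.

120.218° west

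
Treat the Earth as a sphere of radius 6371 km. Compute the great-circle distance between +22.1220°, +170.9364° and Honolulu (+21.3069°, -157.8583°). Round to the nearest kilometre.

3219 km

Δλ = -157.8583 − 170.9364 = -328.7947°; wrapped into (−180°, 180°]: 31.2053°.
Δφ = 21.3069 − 22.1220 = -0.8151°.
a = sin²(Δφ/2) + cos φ₁ · cos φ₂ · sin²(Δλ/2) = 0.062486.
c = 2·atan2(√a, √(1−a)) = 0.50530 rad → d = 6371·c ≈ 3219.29 km.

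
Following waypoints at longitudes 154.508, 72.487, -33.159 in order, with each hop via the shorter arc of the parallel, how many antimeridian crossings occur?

Leg 1: +154.508° → +72.487°, shortest Δλ = -82.021° (west) — does not cross 180°.
Leg 2: +72.487° → -33.159°, shortest Δλ = -105.646° (west) — does not cross 180°.
Total crossings: 0.

0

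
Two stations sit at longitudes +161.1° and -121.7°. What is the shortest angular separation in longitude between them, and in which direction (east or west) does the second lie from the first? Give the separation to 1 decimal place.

77.2° east

Raw difference: -121.7 − 161.1 = -282.8°.
Normalise into (−180°, 180°]: -282.8° + 360° = 77.2°.
Positive ⇒ the second point lies to the east; separation 77.2°.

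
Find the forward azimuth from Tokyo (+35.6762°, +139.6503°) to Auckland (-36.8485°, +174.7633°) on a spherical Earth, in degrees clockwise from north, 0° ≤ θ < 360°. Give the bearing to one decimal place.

Δλ = 174.7633 − 139.6503 = 35.1130°.
θ = atan2( sin Δλ · cos φ₂ , cos φ₁ · sin φ₂ − sin φ₁ · cos φ₂ · cos Δλ )
  = atan2(0.46028, -0.86892) = 152.089° → normalised to [0°, 360°): 152.089°.

152.1°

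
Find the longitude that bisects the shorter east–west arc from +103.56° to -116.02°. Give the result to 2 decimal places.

+173.77°

Signed shortest Δλ from +103.56° to -116.02° is +140.42°.
Midpoint longitude = +103.56° + (+140.42°)/2 = +103.56° + 70.21° = +173.77°.
(The naïve average (+103.56 + -116.02)/2 = -6.23° is on the wrong side of the globe.)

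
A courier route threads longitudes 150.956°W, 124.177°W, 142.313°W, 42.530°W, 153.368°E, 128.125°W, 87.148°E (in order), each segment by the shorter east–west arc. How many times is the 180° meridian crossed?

Leg 1: -150.956° → -124.177°, shortest Δλ = 26.779° (east) — does not cross 180°.
Leg 2: -124.177° → -142.313°, shortest Δλ = -18.136° (west) — does not cross 180°.
Leg 3: -142.313° → -42.530°, shortest Δλ = 99.783° (east) — does not cross 180°.
Leg 4: -42.530° → +153.368°, shortest Δλ = -164.102° (west) — crosses 180°.
Leg 5: +153.368° → -128.125°, shortest Δλ = 78.507° (east) — crosses 180°.
Leg 6: -128.125° → +87.148°, shortest Δλ = -144.727° (west) — crosses 180°.
Total crossings: 3.

3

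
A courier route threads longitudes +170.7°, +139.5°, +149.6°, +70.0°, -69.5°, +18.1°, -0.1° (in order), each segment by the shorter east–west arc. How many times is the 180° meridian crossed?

Leg 1: +170.7° → +139.5°, shortest Δλ = -31.2° (west) — does not cross 180°.
Leg 2: +139.5° → +149.6°, shortest Δλ = 10.1° (east) — does not cross 180°.
Leg 3: +149.6° → +70.0°, shortest Δλ = -79.6° (west) — does not cross 180°.
Leg 4: +70.0° → -69.5°, shortest Δλ = -139.5° (west) — does not cross 180°.
Leg 5: -69.5° → +18.1°, shortest Δλ = 87.6° (east) — does not cross 180°.
Leg 6: +18.1° → -0.1°, shortest Δλ = -18.2° (west) — does not cross 180°.
Total crossings: 0.

0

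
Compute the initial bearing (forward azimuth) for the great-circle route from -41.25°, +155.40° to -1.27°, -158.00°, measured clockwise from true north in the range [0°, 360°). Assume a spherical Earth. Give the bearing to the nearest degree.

Δλ = -158.00 − 155.40 = -313.40°; wrapped into (−180°, 180°]: 46.60°.
θ = atan2( sin Δλ · cos φ₂ , cos φ₁ · sin φ₂ − sin φ₁ · cos φ₂ · cos Δλ )
  = atan2(0.72640, 0.43625) = 59.012° → normalised to [0°, 360°): 59.012°.

59°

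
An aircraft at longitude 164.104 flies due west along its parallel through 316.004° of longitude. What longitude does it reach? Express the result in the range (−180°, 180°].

-151.900°

Start at +164.104°; shift −316.004° → -151.900°.
-151.900° already lies in (−180°, 180°].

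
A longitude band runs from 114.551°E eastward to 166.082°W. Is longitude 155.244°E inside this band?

Yes

Band width going east from +114.551° to -166.082°: ((-166.082 − 114.551) mod 360) = 79.367°.
Offset of +155.244° east of the west edge: ((155.244 − 114.551) mod 360) = 40.693°.
40.693° ≤ 79.367° ⇒ inside.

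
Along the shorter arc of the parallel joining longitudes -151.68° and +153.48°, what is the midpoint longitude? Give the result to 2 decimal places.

-179.10°

Signed shortest Δλ from -151.68° to +153.48° is -54.84°.
Midpoint longitude = -151.68° + (-54.84°)/2 = -151.68° − 27.42° = -179.10°.
(The naïve average (-151.68 + +153.48)/2 = 0.9° is on the wrong side of the globe.)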